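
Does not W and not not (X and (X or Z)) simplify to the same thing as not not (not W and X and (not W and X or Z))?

E1: not W and not not (X and (X or Z))
    = not W and X and (X or Z)   — double negation
    = not W and X   — absorption
E2: not not (not W and X and (not W and X or Z))
    = not W and X and (not W and X or Z)   — double negation
    = not W and X   — absorption
Both reduce to not W and X, so they are equivalent.

Yes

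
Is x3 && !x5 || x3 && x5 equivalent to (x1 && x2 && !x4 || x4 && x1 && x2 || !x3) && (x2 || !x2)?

E1: x3 && !x5 || x3 && x5
    = x3   [distribution]
E2: (x1 && x2 && !x4 || x4 && x1 && x2 || !x3) && (x2 || !x2)
    = x1 && x2 && !x4 || x4 && x1 && x2 || !x3   [complement / identity]
    = x1 && x2 || !x3   [distribution]
These differ: at x1=1, x2=1, x3=0, x4=0, x5=0, E1 = 0 but E2 = 1.

No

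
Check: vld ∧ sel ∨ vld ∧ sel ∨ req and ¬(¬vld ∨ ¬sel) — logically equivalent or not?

No

E1: vld ∧ sel ∨ vld ∧ sel ∨ req
    = vld ∧ sel ∨ req   (idempotence)
E2: ¬(¬vld ∨ ¬sel)
    = vld ∧ sel   (De Morgan)
These differ: at req=1, sel=0, vld=0, E1 = 1 but E2 = 0.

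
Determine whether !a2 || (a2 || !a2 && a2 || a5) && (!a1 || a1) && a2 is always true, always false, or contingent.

always true

!a2 || (a2 || !a2 && a2 || a5) && (!a1 || a1) && a2
= !a2 || (a2 || a5) && (!a1 || a1) && a2   (complement / identity)
= !a2 || (a2 || a5) && a2   (complement / identity)
= !a2 || a2   (absorption)
= true   (complement)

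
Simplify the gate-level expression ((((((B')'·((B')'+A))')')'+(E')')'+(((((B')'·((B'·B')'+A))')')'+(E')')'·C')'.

B'+E

((((((B')'·((B')'+A))')')'+(E')')'+(((((B')'·((B'·B')'+A))')')'+(E')')'·C')'
= ((((((B')'·((B')'+A))')')'+(E')')'+(((((B')'·((B')'+A))')')'+(E')')'·C')'   — idempotence
= ((((((B')'·((B')'+A))')')'+(E')')')'   — absorption
= ((((B')'·((B')'+A))'+(E')')')'   — double negation
= ((((B')')'+(E')')')'   — absorption
= ((B')'·E')'   — De Morgan
= B'+E   — De Morgan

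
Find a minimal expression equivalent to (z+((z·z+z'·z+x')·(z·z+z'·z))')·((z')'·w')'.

(z+((z·z+z'·z+x')·(z·z+z'·z))')·((z')'·w')'
= (z+(z·z+z'·z)')·((z')'·w')'   [absorption]
= (z+z')·((z')'·w')'   [distribution]
= ((z')'·w')'   [complement / identity]
= z'+w   [De Morgan]

z'+w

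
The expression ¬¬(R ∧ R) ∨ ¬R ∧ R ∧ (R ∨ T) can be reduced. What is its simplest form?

¬¬(R ∧ R) ∨ ¬R ∧ R ∧ (R ∨ T)
= ¬¬(R ∧ R) ∨ ¬R ∧ R   — absorption
= R ∧ R ∨ ¬R ∧ R   — double negation
= R   — distribution

R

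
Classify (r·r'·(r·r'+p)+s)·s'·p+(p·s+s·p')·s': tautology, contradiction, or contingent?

contradiction

(r·r'·(r·r'+p)+s)·s'·p+(p·s+s·p')·s'
= (r·r'+s)·s'·p+(p·s+s·p')·s'   [absorption]
= (r·r'+s)·s'·p+s·s'   [distribution]
= s·s'·p+s·s'   [complement / identity]
= s·s'   [absorption]
= 0   [complement]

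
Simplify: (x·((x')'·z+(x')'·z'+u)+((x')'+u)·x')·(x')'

x

(x·((x')'·z+(x')'·z'+u)+((x')'+u)·x')·(x')'
= (x·((x')'+u)+((x')'+u)·x')·(x')'
= ((x')'+u)·(x')'
= (x')'
= x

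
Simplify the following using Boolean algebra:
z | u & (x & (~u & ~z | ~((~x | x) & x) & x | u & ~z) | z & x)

z | u & (x & (~u & ~z | ~((~x | x) & x) & x | u & ~z) | z & x)
= z | u & (x & (~u & ~z | ~x & x | u & ~z) | z & x)
= z | u & (x & (~u & ~z | u & ~z) | z & x)
= z | u & (x & ~z | z & x)
= z | u & x

z | u & x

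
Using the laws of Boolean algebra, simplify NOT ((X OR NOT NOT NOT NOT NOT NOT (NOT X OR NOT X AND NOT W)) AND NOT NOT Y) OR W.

NOT Y OR W

NOT ((X OR NOT NOT NOT NOT NOT NOT (NOT X OR NOT X AND NOT W)) AND NOT NOT Y) OR W
= NOT ((X OR NOT NOT NOT NOT NOT NOT NOT X) AND NOT NOT Y) OR W
= NOT ((X OR NOT NOT NOT NOT NOT X) AND NOT NOT Y) OR W
= NOT ((X OR NOT NOT NOT X) AND NOT NOT Y) OR W
= NOT ((X OR NOT X) AND NOT NOT Y) OR W
= NOT NOT NOT Y OR W
= NOT Y OR W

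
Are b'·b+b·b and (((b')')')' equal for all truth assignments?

Yes

E1: b'·b+b·b
    = b   — distribution
E2: (((b')')')'
    = (b')'   — double negation
    = b   — double negation
Both reduce to b, so they are equivalent.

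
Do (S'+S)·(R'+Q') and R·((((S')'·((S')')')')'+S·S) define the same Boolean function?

E1: (S'+S)·(R'+Q')
    = R'+Q'   (complement / identity)
E2: R·((((S')'·((S')')')')'+S·S)
    = R·((S'+(S')')'+S·S)   (De Morgan)
    = R·(S·S'+S·S)   (De Morgan)
    = R·S   (distribution)
These differ: at Q=0, R=0, S=0, E1 = 1 but E2 = 0.

No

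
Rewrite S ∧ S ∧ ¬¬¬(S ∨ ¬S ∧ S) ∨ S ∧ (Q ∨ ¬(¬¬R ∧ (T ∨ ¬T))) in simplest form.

(Q ∨ ¬R) ∧ S

S ∧ S ∧ ¬¬¬(S ∨ ¬S ∧ S) ∨ S ∧ (Q ∨ ¬(¬¬R ∧ (T ∨ ¬T)))
= S ∧ S ∧ ¬¬¬(S ∨ ¬S ∧ S) ∨ S ∧ (Q ∨ ¬¬¬R)   (complement / identity)
= S ∧ S ∧ ¬(S ∨ ¬S ∧ S) ∨ S ∧ (Q ∨ ¬¬¬R)   (double negation)
= S ∧ S ∧ ¬(S ∨ ¬S ∧ S) ∨ S ∧ (Q ∨ ¬R)   (double negation)
= (S ∧ ¬(S ∨ ¬S ∧ S) ∨ Q ∨ ¬R) ∧ S   (distribution)
= (S ∧ ¬S ∨ Q ∨ ¬R) ∧ S   (complement / identity)
= (Q ∨ ¬R) ∧ S   (complement / identity)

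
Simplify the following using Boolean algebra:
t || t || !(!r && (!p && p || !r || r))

t || r

t || t || !(!r && (!p && p || !r || r))
= t || t || !(!r && (!r || r))   (complement / identity)
= t || t || !!r   (complement / identity)
= t || t || r   (double negation)
= t || r   (idempotence)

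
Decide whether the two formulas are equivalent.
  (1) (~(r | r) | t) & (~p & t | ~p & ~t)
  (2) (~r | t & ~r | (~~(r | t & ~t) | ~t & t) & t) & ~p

Yes

E1: (~(r | r) | t) & (~p & t | ~p & ~t)
    = (~r | t) & (~p & t | ~p & ~t)   — idempotence
    = (~r | t) & ~p   — distribution
E2: (~r | t & ~r | (~~(r | t & ~t) | ~t & t) & t) & ~p
    = (~r | t & ~r | (r | t & ~t | ~t & t) & t) & ~p   — double negation
    = (~r | t & ~r | (r | t & ~t) & t) & ~p   — complement / identity
    = (~r | t & ~r | r & t) & ~p   — complement / identity
    = (~r | t) & ~p   — distribution
Both reduce to (~r | t) & ~p, so they are equivalent.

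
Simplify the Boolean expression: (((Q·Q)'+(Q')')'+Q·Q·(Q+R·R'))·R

Q·R

(((Q·Q)'+(Q')')'+Q·Q·(Q+R·R'))·R
= (Q·Q·Q'+Q·Q·(Q+R·R'))·R
= (Q·Q·Q'+Q·Q·Q)·R
= Q·Q·R
= Q·R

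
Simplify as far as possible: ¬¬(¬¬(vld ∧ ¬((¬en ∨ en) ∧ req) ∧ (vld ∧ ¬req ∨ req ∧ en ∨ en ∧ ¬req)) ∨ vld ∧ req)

vld

¬¬(¬¬(vld ∧ ¬((¬en ∨ en) ∧ req) ∧ (vld ∧ ¬req ∨ req ∧ en ∨ en ∧ ¬req)) ∨ vld ∧ req)
= ¬¬(¬¬(vld ∧ ¬((¬en ∨ en) ∧ req) ∧ (vld ∧ ¬req ∨ en)) ∨ vld ∧ req)   (distribution)
= ¬¬(¬¬(vld ∧ ¬req ∧ (vld ∧ ¬req ∨ en)) ∨ vld ∧ req)   (complement / identity)
= ¬¬(vld ∧ ¬req ∧ (vld ∧ ¬req ∨ en) ∨ vld ∧ req)   (double negation)
= ¬¬(vld ∧ ¬req ∨ vld ∧ req)   (absorption)
= ¬¬vld   (distribution)
= vld   (double negation)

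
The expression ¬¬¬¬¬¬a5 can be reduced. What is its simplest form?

a5

¬¬¬¬¬¬a5
= ¬¬¬¬a5   (double negation)
= ¬¬a5   (double negation)
= a5   (double negation)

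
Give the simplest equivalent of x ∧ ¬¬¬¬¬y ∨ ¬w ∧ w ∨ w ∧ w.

x ∧ ¬¬¬¬¬y ∨ ¬w ∧ w ∨ w ∧ w
= x ∧ ¬¬¬¬¬y ∨ w
= x ∧ ¬¬¬y ∨ w
= x ∧ ¬y ∨ w

x ∧ ¬y ∨ w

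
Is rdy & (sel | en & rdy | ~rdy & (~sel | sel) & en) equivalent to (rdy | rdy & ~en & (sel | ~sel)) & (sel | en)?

E1: rdy & (sel | en & rdy | ~rdy & (~sel | sel) & en)
    = rdy & (sel | en & rdy | ~rdy & en)   — complement / identity
    = rdy & (sel | en)   — distribution
E2: (rdy | rdy & ~en & (sel | ~sel)) & (sel | en)
    = (rdy | rdy & ~en) & (sel | en)   — complement / identity
    = rdy & (sel | en)   — absorption
Both reduce to rdy & (sel | en), so they are equivalent.

Yes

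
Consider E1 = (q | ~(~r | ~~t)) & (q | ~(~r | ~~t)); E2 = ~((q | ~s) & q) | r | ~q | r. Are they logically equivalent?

E1: (q | ~(~r | ~~t)) & (q | ~(~r | ~~t))
    = q | ~(~r | ~~t)
    = q | r & ~t
E2: ~((q | ~s) & q) | r | ~q | r
    = ~q | r | ~q | r
    = ~q | r
These differ: at q=1, r=0, s=0, t=1, E1 = 1 but E2 = 0.

No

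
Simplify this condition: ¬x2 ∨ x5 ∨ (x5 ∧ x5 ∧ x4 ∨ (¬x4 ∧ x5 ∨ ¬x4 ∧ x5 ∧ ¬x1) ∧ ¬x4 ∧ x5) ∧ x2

¬x2 ∨ x5

¬x2 ∨ x5 ∨ (x5 ∧ x5 ∧ x4 ∨ (¬x4 ∧ x5 ∨ ¬x4 ∧ x5 ∧ ¬x1) ∧ ¬x4 ∧ x5) ∧ x2
= ¬x2 ∨ x5 ∨ (x5 ∧ x4 ∨ (¬x4 ∧ x5 ∨ ¬x4 ∧ x5 ∧ ¬x1) ∧ ¬x4 ∧ x5) ∧ x2   — idempotence
= ¬x2 ∨ x5 ∨ (x5 ∧ x4 ∨ ¬x4 ∧ x5 ∧ ¬x4 ∧ x5) ∧ x2   — absorption
= ¬x2 ∨ x5 ∨ (x5 ∧ x4 ∨ ¬x4 ∧ x5) ∧ x2   — idempotence
= ¬x2 ∨ x5 ∨ x5 ∧ x2   — distribution
= ¬x2 ∨ x5   — absorption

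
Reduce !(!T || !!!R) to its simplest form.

!(!T || !!!R)
= !(!T || !R)   (double negation)
= T && R   (De Morgan)

T && R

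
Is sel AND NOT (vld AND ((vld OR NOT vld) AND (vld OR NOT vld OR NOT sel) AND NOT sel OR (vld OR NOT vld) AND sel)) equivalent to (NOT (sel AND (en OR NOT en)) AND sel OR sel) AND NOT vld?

E1: sel AND NOT (vld AND ((vld OR NOT vld) AND (vld OR NOT vld OR NOT sel) AND NOT sel OR (vld OR NOT vld) AND sel))
    = sel AND NOT (vld AND ((vld OR NOT vld) AND NOT sel OR (vld OR NOT vld) AND sel))
    = sel AND NOT (vld AND (vld OR NOT vld))
    = sel AND NOT vld
E2: (NOT (sel AND (en OR NOT en)) AND sel OR sel) AND NOT vld
    = (NOT sel AND sel OR sel) AND NOT vld
    = sel AND NOT vld
Both reduce to sel AND NOT vld, so they are equivalent.

Yes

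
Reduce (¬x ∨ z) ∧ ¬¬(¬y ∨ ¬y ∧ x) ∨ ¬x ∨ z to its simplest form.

(¬x ∨ z) ∧ ¬¬(¬y ∨ ¬y ∧ x) ∨ ¬x ∨ z
= (¬x ∨ z) ∧ ¬¬¬y ∨ ¬x ∨ z
= (¬x ∨ z) ∧ ¬y ∨ ¬x ∨ z
= ¬x ∨ z

¬x ∨ z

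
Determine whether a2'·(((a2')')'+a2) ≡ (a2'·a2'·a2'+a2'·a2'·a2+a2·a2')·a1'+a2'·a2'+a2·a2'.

E1: a2'·(((a2')')'+a2)
    = a2'·(a2'+a2)   (double negation)
    = a2'   (complement / identity)
E2: (a2'·a2'·a2'+a2'·a2'·a2+a2·a2')·a1'+a2'·a2'+a2·a2'
    = (a2'·a2'+a2·a2')·a1'+a2'·a2'+a2·a2'   (distribution)
    = a2'·a2'+a2·a2'   (absorption)
    = a2'   (distribution)
Both reduce to a2', so they are equivalent.

Yes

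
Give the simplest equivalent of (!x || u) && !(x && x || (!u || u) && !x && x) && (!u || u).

!x

(!x || u) && !(x && x || (!u || u) && !x && x) && (!u || u)
= (!x || u) && !(x && x || !x && x) && (!u || u)
= (!x || u) && !(x && x || !x && x)
= (!x || u) && !x
= !x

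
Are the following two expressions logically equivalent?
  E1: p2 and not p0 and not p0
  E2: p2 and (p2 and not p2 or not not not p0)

E1: p2 and not p0 and not p0
    = p2 and not p0
E2: p2 and (p2 and not p2 or not not not p0)
    = p2 and not not not p0
    = p2 and not p0
Both reduce to p2 and not p0, so they are equivalent.

Yes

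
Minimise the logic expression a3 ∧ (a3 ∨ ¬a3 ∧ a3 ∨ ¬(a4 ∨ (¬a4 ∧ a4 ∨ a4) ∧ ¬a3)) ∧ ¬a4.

a3 ∧ (a3 ∨ ¬a3 ∧ a3 ∨ ¬(a4 ∨ (¬a4 ∧ a4 ∨ a4) ∧ ¬a3)) ∧ ¬a4
= a3 ∧ (a3 ∨ ¬a3 ∧ a3 ∨ ¬(a4 ∨ a4 ∧ ¬a3)) ∧ ¬a4   [complement / identity]
= a3 ∧ (a3 ∨ ¬a3 ∧ a3 ∨ ¬a4) ∧ ¬a4   [absorption]
= a3 ∧ (a3 ∨ ¬a4) ∧ ¬a4   [complement / identity]
= a3 ∧ ¬a4   [absorption]

a3 ∧ ¬a4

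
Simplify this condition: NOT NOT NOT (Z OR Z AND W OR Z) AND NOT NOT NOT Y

NOT Z AND NOT Y

NOT NOT NOT (Z OR Z AND W OR Z) AND NOT NOT NOT Y
= NOT NOT NOT (Z OR Z AND W OR Z) AND NOT Y
= NOT NOT NOT (Z OR Z) AND NOT Y
= NOT (Z OR Z) AND NOT Y
= NOT Z AND NOT Y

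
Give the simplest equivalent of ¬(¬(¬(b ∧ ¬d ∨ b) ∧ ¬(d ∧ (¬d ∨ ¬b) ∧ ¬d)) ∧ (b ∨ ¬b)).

¬(¬(¬(b ∧ ¬d ∨ b) ∧ ¬(d ∧ (¬d ∨ ¬b) ∧ ¬d)) ∧ (b ∨ ¬b))
= ¬(¬(¬(b ∧ ¬d ∨ b) ∧ ¬(d ∧ ¬d)) ∧ (b ∨ ¬b))   — absorption
= ¬((b ∧ ¬d ∨ b ∨ d ∧ ¬d) ∧ (b ∨ ¬b))   — De Morgan
= ¬((b ∧ ¬d ∨ b) ∧ (b ∨ ¬b))   — complement / identity
= ¬(b ∧ (b ∨ ¬b))   — absorption
= ¬b   — complement / identity

¬b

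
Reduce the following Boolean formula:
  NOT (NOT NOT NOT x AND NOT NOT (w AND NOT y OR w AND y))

x OR NOT w

NOT (NOT NOT NOT x AND NOT NOT (w AND NOT y OR w AND y))
= NOT (NOT x AND NOT NOT (w AND NOT y OR w AND y))
= x OR NOT (w AND NOT y OR w AND y)
= x OR NOT w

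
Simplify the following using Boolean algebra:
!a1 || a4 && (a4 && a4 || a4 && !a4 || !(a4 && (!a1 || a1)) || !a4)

!a1 || a4 && (a4 && a4 || a4 && !a4 || !(a4 && (!a1 || a1)) || !a4)
= !a1 || a4 && (a4 && a4 || a4 && !a4 || !a4 || !a4)   — complement / identity
= !a1 || a4 && (a4 || !a4 || !a4)   — distribution
= !a1 || a4 && (a4 || !a4)   — idempotence
= !a1 || a4   — complement / identity

!a1 || a4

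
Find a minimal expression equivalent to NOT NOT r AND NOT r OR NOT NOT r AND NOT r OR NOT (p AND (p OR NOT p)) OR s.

NOT p OR s

NOT NOT r AND NOT r OR NOT NOT r AND NOT r OR NOT (p AND (p OR NOT p)) OR s
= NOT NOT r AND NOT r OR NOT (p AND (p OR NOT p)) OR s
= NOT NOT r AND NOT r OR NOT p OR s
= r AND NOT r OR NOT p OR s
= NOT p OR s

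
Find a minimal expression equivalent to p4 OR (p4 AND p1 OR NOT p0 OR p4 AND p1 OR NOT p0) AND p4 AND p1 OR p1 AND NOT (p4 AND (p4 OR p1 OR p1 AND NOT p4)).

p4 OR (p4 AND p1 OR NOT p0 OR p4 AND p1 OR NOT p0) AND p4 AND p1 OR p1 AND NOT (p4 AND (p4 OR p1 OR p1 AND NOT p4))
= p4 OR (p4 AND p1 OR NOT p0) AND p4 AND p1 OR p1 AND NOT (p4 AND (p4 OR p1 OR p1 AND NOT p4))   [idempotence]
= p4 OR p4 AND p1 OR p1 AND NOT (p4 AND (p4 OR p1 OR p1 AND NOT p4))   [absorption]
= p4 OR p4 AND p1 OR p1 AND NOT (p4 AND (p4 OR p1))   [absorption]
= p4 OR p4 AND p1 OR p1 AND NOT p4   [absorption]
= p4 OR p1   [distribution]

p4 OR p1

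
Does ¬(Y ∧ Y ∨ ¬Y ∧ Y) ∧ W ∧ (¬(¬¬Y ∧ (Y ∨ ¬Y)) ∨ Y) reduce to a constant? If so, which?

¬(Y ∧ Y ∨ ¬Y ∧ Y) ∧ W ∧ (¬(¬¬Y ∧ (Y ∨ ¬Y)) ∨ Y)
= ¬(Y ∧ Y ∨ ¬Y ∧ Y) ∧ W ∧ (¬¬¬Y ∨ Y)   — complement / identity
= ¬(Y ∧ Y ∨ ¬Y ∧ Y) ∧ W ∧ (¬Y ∨ Y)   — double negation
= ¬Y ∧ W ∧ (¬Y ∨ Y)   — distribution
= ¬Y ∧ W   — complement / identity
This depends on W, Y, so it is not a constant.

no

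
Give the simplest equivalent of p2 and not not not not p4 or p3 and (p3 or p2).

p2 and p4 or p3

p2 and not not not not p4 or p3 and (p3 or p2)
= p2 and not not p4 or p3 and (p3 or p2)   — double negation
= p2 and not not p4 or p3   — absorption
= p2 and p4 or p3   — double negation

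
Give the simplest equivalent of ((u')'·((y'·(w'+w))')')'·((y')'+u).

y

((u')'·((y'·(w'+w))')')'·((y')'+u)
= ((u')'·((y')')')'·((y')'+u)   — complement / identity
= (u'+(y')')·((y')'+u)   — De Morgan
= (y')'+u'·u   — distribution
= (y')'   — complement / identity
= y   — double negation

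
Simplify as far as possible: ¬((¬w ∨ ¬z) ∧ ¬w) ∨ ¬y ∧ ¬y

¬((¬w ∨ ¬z) ∧ ¬w) ∨ ¬y ∧ ¬y
= ¬¬w ∨ ¬y ∧ ¬y   [absorption]
= w ∨ ¬y ∧ ¬y   [double negation]
= w ∨ ¬y   [idempotence]

w ∨ ¬y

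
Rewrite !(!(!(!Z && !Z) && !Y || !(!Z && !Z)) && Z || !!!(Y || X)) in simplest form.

Y || X

!(!(!(!Z && !Z) && !Y || !(!Z && !Z)) && Z || !!!(Y || X))
= !(!!(!Z && !Z) && Z || !!!(Y || X))   (absorption)
= !(!!!Z && Z || !!!(Y || X))   (idempotence)
= !(!!!Z && Z || !(Y || X))   (double negation)
= !(!Z && Z || !(Y || X))   (double negation)
= !!(Y || X)   (complement / identity)
= Y || X   (double negation)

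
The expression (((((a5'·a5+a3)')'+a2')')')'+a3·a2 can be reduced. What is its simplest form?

(((((a5'·a5+a3)')'+a2')')')'+a3·a2
= ((((a3')'+a2')')')'+a3·a2   — complement / identity
= ((a3')'+a2')'+a3·a2   — double negation
= a3'·a2+a3·a2   — De Morgan
= a2   — distribution

a2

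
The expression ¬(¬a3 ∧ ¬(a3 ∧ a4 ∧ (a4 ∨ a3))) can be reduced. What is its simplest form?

¬(¬a3 ∧ ¬(a3 ∧ a4 ∧ (a4 ∨ a3)))
= ¬(¬a3 ∧ ¬(a3 ∧ a4))   — absorption
= a3 ∨ a3 ∧ a4   — De Morgan
= a3   — absorption

a3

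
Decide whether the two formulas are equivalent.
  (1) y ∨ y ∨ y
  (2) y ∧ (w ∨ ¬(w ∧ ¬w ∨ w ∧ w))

E1: y ∨ y ∨ y
    = y ∨ y   (idempotence)
    = y   (idempotence)
E2: y ∧ (w ∨ ¬(w ∧ ¬w ∨ w ∧ w))
    = y ∧ (w ∨ ¬w)   (distribution)
    = y   (complement / identity)
Both reduce to y, so they are equivalent.

Yes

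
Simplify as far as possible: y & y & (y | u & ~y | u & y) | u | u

y & y & (y | u & ~y | u & y) | u | u
= y & y & (y | u) | u | u   [distribution]
= y & (y | u) | u | u   [idempotence]
= y | u | u   [absorption]
= y | u   [idempotence]

y | u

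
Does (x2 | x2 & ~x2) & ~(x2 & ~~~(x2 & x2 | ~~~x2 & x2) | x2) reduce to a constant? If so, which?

(x2 | x2 & ~x2) & ~(x2 & ~~~(x2 & x2 | ~~~x2 & x2) | x2)
= x2 & ~(x2 & ~~~(x2 & x2 | ~~~x2 & x2) | x2)   (complement / identity)
= x2 & ~(x2 & ~~~(x2 & x2 | ~x2 & x2) | x2)   (double negation)
= x2 & ~(x2 & ~(x2 & x2 | ~x2 & x2) | x2)   (double negation)
= x2 & ~(x2 & ~x2 | x2)   (distribution)
= x2 & ~x2   (complement / identity)
= 0   (complement)

yes, False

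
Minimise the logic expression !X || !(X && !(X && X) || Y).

!X || !Y

!X || !(X && !(X && X) || Y)
= !X || !(X && !X || Y)   (idempotence)
= !X || !Y   (complement / identity)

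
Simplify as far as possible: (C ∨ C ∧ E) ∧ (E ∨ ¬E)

C

(C ∨ C ∧ E) ∧ (E ∨ ¬E)
= C ∧ (E ∨ ¬E)   (absorption)
= C   (complement / identity)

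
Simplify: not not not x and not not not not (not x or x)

not x

not not not x and not not not not (not x or x)
= not x and not not not not (not x or x)   — double negation
= not x and not not (not x or x)   — double negation
= not x and (not x or x)   — double negation
= not x   — complement / identity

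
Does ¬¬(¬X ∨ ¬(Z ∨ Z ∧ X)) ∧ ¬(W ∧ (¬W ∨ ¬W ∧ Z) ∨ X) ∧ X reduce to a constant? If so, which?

¬¬(¬X ∨ ¬(Z ∨ Z ∧ X)) ∧ ¬(W ∧ (¬W ∨ ¬W ∧ Z) ∨ X) ∧ X
= ¬¬(¬X ∨ ¬Z) ∧ ¬(W ∧ (¬W ∨ ¬W ∧ Z) ∨ X) ∧ X
= ¬¬(¬X ∨ ¬Z) ∧ ¬(W ∧ ¬W ∨ X) ∧ X
= (¬X ∨ ¬Z) ∧ ¬(W ∧ ¬W ∨ X) ∧ X
= (¬X ∨ ¬Z) ∧ ¬X ∧ X
= ¬X ∧ X
= False

yes, False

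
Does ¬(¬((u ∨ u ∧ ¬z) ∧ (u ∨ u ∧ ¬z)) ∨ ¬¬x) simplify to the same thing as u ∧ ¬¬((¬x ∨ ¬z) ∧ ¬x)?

Yes

E1: ¬(¬((u ∨ u ∧ ¬z) ∧ (u ∨ u ∧ ¬z)) ∨ ¬¬x)
    = ¬(¬(u ∨ u ∧ ¬z) ∨ ¬¬x)   (idempotence)
    = (u ∨ u ∧ ¬z) ∧ ¬x   (De Morgan)
    = u ∧ ¬x   (absorption)
E2: u ∧ ¬¬((¬x ∨ ¬z) ∧ ¬x)
    = u ∧ ¬¬¬x   (absorption)
    = u ∧ ¬x   (double negation)
Both reduce to u ∧ ¬x, so they are equivalent.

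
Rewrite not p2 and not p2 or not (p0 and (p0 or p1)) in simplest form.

not p2 or not p0

not p2 and not p2 or not (p0 and (p0 or p1))
= not p2 or not (p0 and (p0 or p1))   (idempotence)
= not p2 or not p0   (absorption)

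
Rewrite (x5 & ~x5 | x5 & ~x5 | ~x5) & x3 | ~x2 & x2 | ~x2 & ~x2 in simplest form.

~x5 & x3 | ~x2

(x5 & ~x5 | x5 & ~x5 | ~x5) & x3 | ~x2 & x2 | ~x2 & ~x2
= (x5 & ~x5 | x5 & ~x5 | ~x5) & x3 | ~x2   [distribution]
= (x5 & ~x5 | ~x5) & x3 | ~x2   [complement / identity]
= ~x5 & x3 | ~x2   [complement / identity]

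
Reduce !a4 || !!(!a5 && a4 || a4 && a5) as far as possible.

!a4 || !!(!a5 && a4 || a4 && a5)
= !a4 || !!a4
= !a4 || a4
= true

true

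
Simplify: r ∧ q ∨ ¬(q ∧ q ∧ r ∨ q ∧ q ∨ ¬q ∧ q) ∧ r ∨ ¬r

r ∧ q ∨ ¬(q ∧ q ∧ r ∨ q ∧ q ∨ ¬q ∧ q) ∧ r ∨ ¬r
= r ∧ q ∨ ¬(q ∧ q ∨ ¬q ∧ q) ∧ r ∨ ¬r   — absorption
= r ∧ q ∨ ¬q ∧ r ∨ ¬r   — distribution
= r ∨ ¬r   — distribution
= True   — complement

True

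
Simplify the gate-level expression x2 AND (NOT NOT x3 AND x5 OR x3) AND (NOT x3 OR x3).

x2 AND x3

x2 AND (NOT NOT x3 AND x5 OR x3) AND (NOT x3 OR x3)
= x2 AND (NOT NOT x3 AND x5 OR x3)   (complement / identity)
= x2 AND (x3 AND x5 OR x3)   (double negation)
= x2 AND x3   (absorption)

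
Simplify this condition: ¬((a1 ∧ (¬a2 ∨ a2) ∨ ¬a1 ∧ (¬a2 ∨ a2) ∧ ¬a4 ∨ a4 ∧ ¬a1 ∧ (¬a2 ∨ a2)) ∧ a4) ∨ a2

¬((a1 ∧ (¬a2 ∨ a2) ∨ ¬a1 ∧ (¬a2 ∨ a2) ∧ ¬a4 ∨ a4 ∧ ¬a1 ∧ (¬a2 ∨ a2)) ∧ a4) ∨ a2
= ¬((a1 ∧ (¬a2 ∨ a2) ∨ ¬a1 ∧ (¬a2 ∨ a2)) ∧ a4) ∨ a2   [distribution]
= ¬((¬a2 ∨ a2) ∧ a4) ∨ a2   [distribution]
= ¬a4 ∨ a2   [complement / identity]

¬a4 ∨ a2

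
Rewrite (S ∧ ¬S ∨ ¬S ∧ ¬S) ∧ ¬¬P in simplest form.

(S ∧ ¬S ∨ ¬S ∧ ¬S) ∧ ¬¬P
= (S ∧ ¬S ∨ ¬S ∧ ¬S) ∧ P   — double negation
= ¬S ∧ P   — distribution

¬S ∧ P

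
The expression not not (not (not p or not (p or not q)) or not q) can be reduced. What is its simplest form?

not not (not (not p or not (p or not q)) or not q)
= not not (p and (p or not q) or not q)
= not not (p or not q)
= p or not q

p or not q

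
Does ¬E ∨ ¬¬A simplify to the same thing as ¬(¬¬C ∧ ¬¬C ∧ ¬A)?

No

E1: ¬E ∨ ¬¬A
    = ¬E ∨ A
E2: ¬(¬¬C ∧ ¬¬C ∧ ¬A)
    = ¬(¬¬C ∧ ¬A)
    = ¬C ∨ A
These differ: at A=0, C=1, E=0, E1 = 1 but E2 = 0.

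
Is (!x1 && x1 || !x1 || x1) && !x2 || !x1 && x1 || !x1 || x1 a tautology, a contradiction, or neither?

(!x1 && x1 || !x1 || x1) && !x2 || !x1 && x1 || !x1 || x1
= !x1 && x1 || !x1 || x1   (absorption)
= !x1 || x1   (complement / identity)
= true   (complement)

tautology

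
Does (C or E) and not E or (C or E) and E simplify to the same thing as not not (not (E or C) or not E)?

E1: (C or E) and not E or (C or E) and E
    = C or E   — distribution
E2: not not (not (E or C) or not E)
    = not ((E or C) and E)   — De Morgan
    = not E   — absorption
These differ: at C=0, E=1, E1 = 1 but E2 = 0.

No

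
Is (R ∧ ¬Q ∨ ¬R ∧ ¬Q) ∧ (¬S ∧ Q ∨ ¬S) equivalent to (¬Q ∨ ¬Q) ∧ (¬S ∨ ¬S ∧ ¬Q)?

Yes

E1: (R ∧ ¬Q ∨ ¬R ∧ ¬Q) ∧ (¬S ∧ Q ∨ ¬S)
    = ¬Q ∧ (¬S ∧ Q ∨ ¬S)
    = ¬Q ∧ ¬S
E2: (¬Q ∨ ¬Q) ∧ (¬S ∨ ¬S ∧ ¬Q)
    = (¬Q ∨ ¬Q) ∧ ¬S
    = ¬Q ∧ ¬S
Both reduce to ¬Q ∧ ¬S, so they are equivalent.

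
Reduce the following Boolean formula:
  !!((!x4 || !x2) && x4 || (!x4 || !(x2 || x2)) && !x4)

!x4 || !x2

!!((!x4 || !x2) && x4 || (!x4 || !(x2 || x2)) && !x4)
= !!((!x4 || !x2) && x4 || (!x4 || !x2) && !x4)   [idempotence]
= !!(!x4 || !x2)   [distribution]
= !x4 || !x2   [double negation]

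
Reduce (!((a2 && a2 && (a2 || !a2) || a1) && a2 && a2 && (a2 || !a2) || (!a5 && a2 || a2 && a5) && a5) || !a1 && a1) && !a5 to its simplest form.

!a2 && !a5

(!((a2 && a2 && (a2 || !a2) || a1) && a2 && a2 && (a2 || !a2) || (!a5 && a2 || a2 && a5) && a5) || !a1 && a1) && !a5
= (!((a2 && a2 && (a2 || !a2) || a1) && a2 && a2 && (a2 || !a2) || a2 && a5) || !a1 && a1) && !a5   (distribution)
= (!(a2 && a2 && (a2 || !a2) || a2 && a5) || !a1 && a1) && !a5   (absorption)
= (!(a2 && a2 || a2 && a5) || !a1 && a1) && !a5   (complement / identity)
= (!(a2 && (a2 || a5)) || !a1 && a1) && !a5   (distribution)
= !(a2 && (a2 || a5)) && !a5   (complement / identity)
= !a2 && !a5   (absorption)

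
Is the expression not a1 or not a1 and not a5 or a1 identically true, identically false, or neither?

not a1 or not a1 and not a5 or a1
= not a1 or a1
= True

identically true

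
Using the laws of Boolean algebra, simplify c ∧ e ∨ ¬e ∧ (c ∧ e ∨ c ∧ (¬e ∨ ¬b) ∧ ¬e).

c

c ∧ e ∨ ¬e ∧ (c ∧ e ∨ c ∧ (¬e ∨ ¬b) ∧ ¬e)
= c ∧ e ∨ ¬e ∧ (c ∧ e ∨ c ∧ ¬e)   (absorption)
= c ∧ e ∨ ¬e ∧ c   (distribution)
= c   (distribution)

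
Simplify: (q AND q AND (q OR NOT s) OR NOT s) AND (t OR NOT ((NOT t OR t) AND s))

(q AND q AND (q OR NOT s) OR NOT s) AND (t OR NOT ((NOT t OR t) AND s))
= (q AND q AND (q OR NOT s) OR NOT s) AND (t OR NOT s)
= (q AND q OR NOT s) AND (t OR NOT s)
= q AND q AND t OR NOT s
= q AND t OR NOT s

q AND t OR NOT s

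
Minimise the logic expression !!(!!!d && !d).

!d

!!(!!!d && !d)
= !!(!d && !d)   (double negation)
= !!!d   (idempotence)
= !d   (double negation)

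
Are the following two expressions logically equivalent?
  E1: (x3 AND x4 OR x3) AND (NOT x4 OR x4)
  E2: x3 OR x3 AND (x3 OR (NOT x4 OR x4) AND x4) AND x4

E1: (x3 AND x4 OR x3) AND (NOT x4 OR x4)
    = x3 AND (NOT x4 OR x4)   [absorption]
    = x3   [complement / identity]
E2: x3 OR x3 AND (x3 OR (NOT x4 OR x4) AND x4) AND x4
    = x3 OR x3 AND (x3 OR x4) AND x4   [complement / identity]
    = x3 OR x3 AND x4   [absorption]
    = x3   [absorption]
Both reduce to x3, so they are equivalent.

Yes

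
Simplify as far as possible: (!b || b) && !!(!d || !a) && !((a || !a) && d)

(!b || b) && !!(!d || !a) && !((a || !a) && d)
= !!(!d || !a) && !((a || !a) && d)   (complement / identity)
= (!d || !a) && !((a || !a) && d)   (double negation)
= (!d || !a) && !d   (complement / identity)
= !d   (absorption)

!d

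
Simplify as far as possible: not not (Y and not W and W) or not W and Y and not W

not not (Y and not W and W) or not W and Y and not W
= Y and not W and W or not W and Y and not W
= Y and not W

Y and not W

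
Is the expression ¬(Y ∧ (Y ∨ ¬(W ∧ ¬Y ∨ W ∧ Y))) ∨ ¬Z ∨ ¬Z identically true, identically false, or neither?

¬(Y ∧ (Y ∨ ¬(W ∧ ¬Y ∨ W ∧ Y))) ∨ ¬Z ∨ ¬Z
= ¬(Y ∧ (Y ∨ ¬W)) ∨ ¬Z ∨ ¬Z   (distribution)
= ¬Y ∨ ¬Z ∨ ¬Z   (absorption)
= ¬Y ∨ ¬Z   (idempotence)
This depends on Y, Z, so it is not a constant.

neither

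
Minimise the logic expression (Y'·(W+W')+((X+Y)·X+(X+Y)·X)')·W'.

(Y'·(W+W')+((X+Y)·X+(X+Y)·X)')·W'
= (Y'·(W+W')+((X+Y)·X)')·W'   [idempotence]
= (Y'+((X+Y)·X)')·W'   [complement / identity]
= (Y'+X')·W'   [absorption]

(Y'+X')·W'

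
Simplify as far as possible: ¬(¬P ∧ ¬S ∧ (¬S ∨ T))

P ∨ S

¬(¬P ∧ ¬S ∧ (¬S ∨ T))
= ¬(¬P ∧ ¬S)
= P ∨ S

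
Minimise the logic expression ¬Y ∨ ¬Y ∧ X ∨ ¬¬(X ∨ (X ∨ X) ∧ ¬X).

¬Y ∨ ¬Y ∧ X ∨ ¬¬(X ∨ (X ∨ X) ∧ ¬X)
= ¬Y ∨ ¬Y ∧ X ∨ ¬¬(X ∨ X ∧ ¬X)
= ¬Y ∨ ¬Y ∧ X ∨ X ∨ X ∧ ¬X
= ¬Y ∨ ¬Y ∧ X ∨ X
= ¬Y ∨ X

¬Y ∨ X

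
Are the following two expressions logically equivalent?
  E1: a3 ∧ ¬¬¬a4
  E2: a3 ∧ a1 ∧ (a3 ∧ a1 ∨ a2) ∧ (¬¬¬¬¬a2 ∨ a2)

No

E1: a3 ∧ ¬¬¬a4
    = a3 ∧ ¬a4   — double negation
E2: a3 ∧ a1 ∧ (a3 ∧ a1 ∨ a2) ∧ (¬¬¬¬¬a2 ∨ a2)
    = a3 ∧ a1 ∧ (¬¬¬¬¬a2 ∨ a2)   — absorption
    = a3 ∧ a1 ∧ (¬¬¬a2 ∨ a2)   — double negation
    = a3 ∧ a1 ∧ (¬a2 ∨ a2)   — double negation
    = a3 ∧ a1   — complement / identity
These differ: at a1=0, a2=1, a3=1, a4=0, E1 = 1 but E2 = 0.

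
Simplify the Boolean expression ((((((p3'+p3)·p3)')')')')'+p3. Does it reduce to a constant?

1

((((((p3'+p3)·p3)')')')')'+p3
= ((((p3')')')')'+p3   [complement / identity]
= ((p3')')'+p3   [double negation]
= p3'+p3   [double negation]
= 1   [complement]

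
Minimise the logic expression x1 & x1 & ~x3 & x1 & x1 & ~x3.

x1 & x1 & ~x3 & x1 & x1 & ~x3
= x1 & x1 & ~x3   — idempotence
= x1 & ~x3   — idempotence

x1 & ~x3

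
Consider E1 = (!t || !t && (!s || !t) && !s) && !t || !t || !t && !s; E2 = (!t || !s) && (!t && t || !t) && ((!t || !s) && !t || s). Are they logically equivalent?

E1: (!t || !t && (!s || !t) && !s) && !t || !t || !t && !s
    = (!t || !t && !s) && !t || !t || !t && !s
    = !t || !t && !s
    = !t
E2: (!t || !s) && (!t && t || !t) && ((!t || !s) && !t || s)
    = (!t || !s) && !t && ((!t || !s) && !t || s)
    = (!t || !s) && !t
    = !t
Both reduce to !t, so they are equivalent.

Yes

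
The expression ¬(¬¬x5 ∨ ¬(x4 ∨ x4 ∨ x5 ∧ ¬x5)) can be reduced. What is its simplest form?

¬(¬¬x5 ∨ ¬(x4 ∨ x4 ∨ x5 ∧ ¬x5))
= ¬(¬¬x5 ∨ ¬(x4 ∨ x4))   (complement / identity)
= ¬x5 ∧ (x4 ∨ x4)   (De Morgan)
= ¬x5 ∧ x4   (idempotence)

¬x5 ∧ x4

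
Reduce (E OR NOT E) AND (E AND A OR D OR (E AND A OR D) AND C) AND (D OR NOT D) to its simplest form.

E AND A OR D

(E OR NOT E) AND (E AND A OR D OR (E AND A OR D) AND C) AND (D OR NOT D)
= (E OR NOT E) AND (E AND A OR D) AND (D OR NOT D)
= (E AND A OR D) AND (D OR NOT D)
= E AND A OR D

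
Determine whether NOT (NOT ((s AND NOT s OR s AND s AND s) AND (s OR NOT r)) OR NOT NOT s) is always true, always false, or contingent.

NOT (NOT ((s AND NOT s OR s AND s AND s) AND (s OR NOT r)) OR NOT NOT s)
= NOT (NOT ((s AND NOT s OR s AND s) AND (s OR NOT r)) OR NOT NOT s)   [idempotence]
= (s AND NOT s OR s AND s) AND (s OR NOT r) AND NOT s   [De Morgan]
= s AND (s OR NOT r) AND NOT s   [distribution]
= s AND NOT s   [absorption]
= FALSE   [complement]

always false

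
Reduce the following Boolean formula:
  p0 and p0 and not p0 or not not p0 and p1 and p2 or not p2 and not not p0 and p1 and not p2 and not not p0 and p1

p0 and p0 and not p0 or not not p0 and p1 and p2 or not p2 and not not p0 and p1 and not p2 and not not p0 and p1
= p0 and p0 and not p0 or not not p0 and p1 and p2 or not p2 and not not p0 and p1   (idempotence)
= p0 and not p0 or not not p0 and p1 and p2 or not p2 and not not p0 and p1   (idempotence)
= p0 and not p0 or not not p0 and p1   (distribution)
= not not p0 and p1   (complement / identity)
= p0 and p1   (double negation)

p0 and p1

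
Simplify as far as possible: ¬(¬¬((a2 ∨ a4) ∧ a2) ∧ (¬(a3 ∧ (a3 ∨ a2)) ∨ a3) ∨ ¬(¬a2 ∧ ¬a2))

¬a2

¬(¬¬((a2 ∨ a4) ∧ a2) ∧ (¬(a3 ∧ (a3 ∨ a2)) ∨ a3) ∨ ¬(¬a2 ∧ ¬a2))
= ¬(¬¬((a2 ∨ a4) ∧ a2) ∧ (¬a3 ∨ a3) ∨ ¬(¬a2 ∧ ¬a2))   (absorption)
= ¬(¬¬a2 ∧ (¬a3 ∨ a3) ∨ ¬(¬a2 ∧ ¬a2))   (absorption)
= ¬(¬¬a2 ∨ ¬(¬a2 ∧ ¬a2))   (complement / identity)
= ¬(¬¬a2 ∨ ¬¬a2)   (idempotence)
= ¬¬¬a2   (idempotence)
= ¬a2   (double negation)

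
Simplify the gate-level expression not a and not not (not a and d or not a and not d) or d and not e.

not a and not not (not a and d or not a and not d) or d and not e
= not a and not not not a or d and not e   [distribution]
= not a and not a or d and not e   [double negation]
= not a or d and not e   [idempotence]

not a or d and not e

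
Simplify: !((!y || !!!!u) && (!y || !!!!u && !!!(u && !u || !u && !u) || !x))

y && !u

!((!y || !!!!u) && (!y || !!!!u && !!!(u && !u || !u && !u) || !x))
= !((!y || !!!!u) && (!y || !!!!u && !!!((u || !u) && !u) || !x))   [distribution]
= !((!y || !!!!u) && (!y || !!!!u && !!!!u || !x))   [complement / identity]
= !((!y || !!!!u) && (!y || !!!!u || !x))   [idempotence]
= !(!y || !!!!u)   [absorption]
= !(!y || !!u)   [double negation]
= y && !u   [De Morgan]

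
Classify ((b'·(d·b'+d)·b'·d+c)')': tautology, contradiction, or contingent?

contingent

((b'·(d·b'+d)·b'·d+c)')'
= ((b'·d·b'·d+c)')'   (absorption)
= ((b'·d+c)')'   (idempotence)
= b'·d+c   (double negation)
This depends on b, c, d, so it is not a constant.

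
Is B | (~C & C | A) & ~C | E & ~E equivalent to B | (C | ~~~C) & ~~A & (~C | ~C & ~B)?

Yes

E1: B | (~C & C | A) & ~C | E & ~E
    = B | (~C & C | A) & ~C
    = B | A & ~C
E2: B | (C | ~~~C) & ~~A & (~C | ~C & ~B)
    = B | (C | ~~~C) & A & (~C | ~C & ~B)
    = B | (C | ~~~C) & A & ~C
    = B | (C | ~C) & A & ~C
    = B | A & ~C
Both reduce to B | A & ~C, so they are equivalent.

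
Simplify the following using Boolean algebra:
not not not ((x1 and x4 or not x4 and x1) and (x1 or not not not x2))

not x1

not not not ((x1 and x4 or not x4 and x1) and (x1 or not not not x2))
= not not not (x1 and (x1 or not not not x2))   — distribution
= not not not (x1 and (x1 or not x2))   — double negation
= not not not x1   — absorption
= not x1   — double negation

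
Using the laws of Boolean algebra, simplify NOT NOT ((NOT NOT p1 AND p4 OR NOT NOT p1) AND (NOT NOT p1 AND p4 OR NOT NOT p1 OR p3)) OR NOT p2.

p1 OR NOT p2

NOT NOT ((NOT NOT p1 AND p4 OR NOT NOT p1) AND (NOT NOT p1 AND p4 OR NOT NOT p1 OR p3)) OR NOT p2
= NOT NOT (NOT NOT p1 AND p4 OR NOT NOT p1) OR NOT p2
= NOT NOT NOT NOT p1 OR NOT p2
= NOT NOT p1 OR NOT p2
= p1 OR NOT p2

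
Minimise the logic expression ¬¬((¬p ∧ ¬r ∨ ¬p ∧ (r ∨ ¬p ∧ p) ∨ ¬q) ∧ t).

(¬p ∨ ¬q) ∧ t

¬¬((¬p ∧ ¬r ∨ ¬p ∧ (r ∨ ¬p ∧ p) ∨ ¬q) ∧ t)
= (¬p ∧ ¬r ∨ ¬p ∧ (r ∨ ¬p ∧ p) ∨ ¬q) ∧ t   (double negation)
= (¬p ∧ ¬r ∨ ¬p ∧ r ∨ ¬q) ∧ t   (complement / identity)
= (¬p ∨ ¬q) ∧ t   (distribution)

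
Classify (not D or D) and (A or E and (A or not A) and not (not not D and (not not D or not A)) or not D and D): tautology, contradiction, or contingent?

(not D or D) and (A or E and (A or not A) and not (not not D and (not not D or not A)) or not D and D)
= (not D or D) and (A or E and not (not not D and (not not D or not A)) or not D and D)   (complement / identity)
= A or E and not (not not D and (not not D or not A)) or not D and D   (complement / identity)
= A or E and not not not D or not D and D   (absorption)
= A or E and not not not D   (complement / identity)
= A or E and not D   (double negation)
This depends on A, D, E, so it is not a constant.

contingent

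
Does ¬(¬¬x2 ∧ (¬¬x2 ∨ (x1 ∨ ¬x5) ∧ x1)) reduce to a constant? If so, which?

¬(¬¬x2 ∧ (¬¬x2 ∨ (x1 ∨ ¬x5) ∧ x1))
= ¬(¬¬x2 ∧ (¬¬x2 ∨ x1))   (absorption)
= ¬¬¬x2   (absorption)
= ¬x2   (double negation)
This depends on x2, so it is not a constant.

no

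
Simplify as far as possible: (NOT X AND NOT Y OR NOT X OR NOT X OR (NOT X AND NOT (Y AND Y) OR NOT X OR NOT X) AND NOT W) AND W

NOT X AND W

(NOT X AND NOT Y OR NOT X OR NOT X OR (NOT X AND NOT (Y AND Y) OR NOT X OR NOT X) AND NOT W) AND W
= (NOT X AND NOT Y OR NOT X OR NOT X OR (NOT X AND NOT Y OR NOT X OR NOT X) AND NOT W) AND W   [idempotence]
= (NOT X AND NOT Y OR NOT X OR NOT X) AND W   [absorption]
= (NOT X OR NOT X) AND W   [absorption]
= NOT X AND W   [idempotence]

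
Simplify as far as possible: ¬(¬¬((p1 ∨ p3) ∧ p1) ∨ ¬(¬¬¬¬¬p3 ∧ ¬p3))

¬p1 ∧ ¬p3

¬(¬¬((p1 ∨ p3) ∧ p1) ∨ ¬(¬¬¬¬¬p3 ∧ ¬p3))
= ¬((p1 ∨ p3) ∧ p1) ∧ ¬¬¬¬¬p3 ∧ ¬p3   [De Morgan]
= ¬p1 ∧ ¬¬¬¬¬p3 ∧ ¬p3   [absorption]
= ¬p1 ∧ ¬¬¬p3 ∧ ¬p3   [double negation]
= ¬p1 ∧ ¬p3 ∧ ¬p3   [double negation]
= ¬p1 ∧ ¬p3   [idempotence]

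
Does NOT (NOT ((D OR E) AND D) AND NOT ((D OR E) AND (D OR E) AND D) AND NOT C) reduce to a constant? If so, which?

NOT (NOT ((D OR E) AND D) AND NOT ((D OR E) AND (D OR E) AND D) AND NOT C)
= NOT (NOT ((D OR E) AND D) AND NOT ((D OR E) AND D) AND NOT C)   — absorption
= NOT (NOT ((D OR E) AND D) AND NOT C)   — idempotence
= NOT (NOT D AND NOT C)   — absorption
= D OR C   — De Morgan
This depends on C, D, so it is not a constant.

no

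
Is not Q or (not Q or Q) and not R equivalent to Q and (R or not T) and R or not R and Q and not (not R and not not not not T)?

E1: not Q or (not Q or Q) and not R
    = not Q or not R   [complement / identity]
E2: Q and (R or not T) and R or not R and Q and not (not R and not not not not T)
    = Q and (R or not T) and R or not R and Q and not (not R and not not T)   [double negation]
    = Q and (R or not T) and R or not R and Q and (R or not T)   [De Morgan]
    = Q and (R or not T)   [distribution]
These differ: at Q=0, R=1, T=1, E1 = 1 but E2 = 0.

No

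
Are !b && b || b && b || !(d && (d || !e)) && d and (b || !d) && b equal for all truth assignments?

Yes

E1: !b && b || b && b || !(d && (d || !e)) && d
    = !b && b || b && b || !d && d   [absorption]
    = !b && b || b && b   [complement / identity]
    = b   [distribution]
E2: (b || !d) && b
    = b   [absorption]
Both reduce to b, so they are equivalent.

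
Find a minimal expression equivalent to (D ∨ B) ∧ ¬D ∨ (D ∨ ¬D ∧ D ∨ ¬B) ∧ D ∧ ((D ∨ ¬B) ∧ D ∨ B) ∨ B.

D ∨ B

(D ∨ B) ∧ ¬D ∨ (D ∨ ¬D ∧ D ∨ ¬B) ∧ D ∧ ((D ∨ ¬B) ∧ D ∨ B) ∨ B
= (D ∨ B) ∧ ¬D ∨ (D ∨ ¬B) ∧ D ∧ ((D ∨ ¬B) ∧ D ∨ B) ∨ B   [complement / identity]
= (D ∨ B) ∧ ¬D ∨ (D ∨ ¬B) ∧ D ∨ B   [absorption]
= (D ∨ B) ∧ ¬D ∨ D ∨ B   [absorption]
= D ∨ B   [absorption]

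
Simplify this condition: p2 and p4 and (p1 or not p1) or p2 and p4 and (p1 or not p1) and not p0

p2 and p4

p2 and p4 and (p1 or not p1) or p2 and p4 and (p1 or not p1) and not p0
= p2 and p4 and (p1 or not p1)   (absorption)
= p2 and p4   (complement / identity)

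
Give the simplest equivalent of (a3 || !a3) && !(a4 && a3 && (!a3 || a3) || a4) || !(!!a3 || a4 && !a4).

(a3 || !a3) && !(a4 && a3 && (!a3 || a3) || a4) || !(!!a3 || a4 && !a4)
= !(a4 && a3 && (!a3 || a3) || a4) || !(!!a3 || a4 && !a4)   (complement / identity)
= !(a4 && a3 && (!a3 || a3) || a4) || !(a3 || a4 && !a4)   (double negation)
= !(a4 && a3 && (!a3 || a3) || a4) || !a3   (complement / identity)
= !(a4 && a3 || a4) || !a3   (complement / identity)
= !a4 || !a3   (absorption)

!a4 || !a3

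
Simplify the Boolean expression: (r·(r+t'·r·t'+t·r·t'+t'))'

(r·(r+t'·r·t'+t·r·t'+t'))'
= (r·(r+r·t'+t'))'   — distribution
= (r·(r+t'))'   — absorption
= r'   — absorption

r'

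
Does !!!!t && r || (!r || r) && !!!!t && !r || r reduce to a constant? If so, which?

no

!!!!t && r || (!r || r) && !!!!t && !r || r
= !!!!t && r || !!!!t && !r || r   [complement / identity]
= (r || !r) && !!!!t || r   [distribution]
= !!!!t || r   [complement / identity]
= !!t || r   [double negation]
= t || r   [double negation]
This depends on r, t, so it is not a constant.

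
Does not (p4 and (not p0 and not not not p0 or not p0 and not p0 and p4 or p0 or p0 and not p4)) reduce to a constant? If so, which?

not (p4 and (not p0 and not not not p0 or not p0 and not p0 and p4 or p0 or p0 and not p4))
= not (p4 and (not p0 and not p0 or not p0 and not p0 and p4 or p0 or p0 and not p4))   (double negation)
= not (p4 and (not p0 and not p0 or p0 or p0 and not p4))   (absorption)
= not (p4 and (not p0 or p0 or p0 and not p4))   (idempotence)
= not (p4 and (not p0 or p0))   (absorption)
= not p4   (complement / identity)
This depends on p4, so it is not a constant.

no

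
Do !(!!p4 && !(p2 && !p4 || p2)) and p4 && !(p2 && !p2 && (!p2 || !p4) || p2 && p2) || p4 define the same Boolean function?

E1: !(!!p4 && !(p2 && !p4 || p2))
    = !(!!p4 && !p2)   — absorption
    = !p4 || p2   — De Morgan
E2: p4 && !(p2 && !p2 && (!p2 || !p4) || p2 && p2) || p4
    = p4 && !(p2 && !p2 || p2 && p2) || p4   — absorption
    = p4 && !p2 || p4   — distribution
    = p4   — absorption
These differ: at p2=0, p4=0, E1 = 1 but E2 = 0.

No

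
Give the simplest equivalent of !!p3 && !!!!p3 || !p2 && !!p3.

p3

!!p3 && !!!!p3 || !p2 && !!p3
= !!p3 && !!p3 || !p2 && !!p3
= !!p3 && (!!p3 || !p2)
= !!p3
= p3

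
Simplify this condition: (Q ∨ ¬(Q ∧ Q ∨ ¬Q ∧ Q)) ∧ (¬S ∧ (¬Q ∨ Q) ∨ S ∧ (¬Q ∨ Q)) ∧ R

R

(Q ∨ ¬(Q ∧ Q ∨ ¬Q ∧ Q)) ∧ (¬S ∧ (¬Q ∨ Q) ∨ S ∧ (¬Q ∨ Q)) ∧ R
= (Q ∨ ¬Q) ∧ (¬S ∧ (¬Q ∨ Q) ∨ S ∧ (¬Q ∨ Q)) ∧ R   (distribution)
= (Q ∨ ¬Q) ∧ (¬Q ∨ Q) ∧ R   (distribution)
= (¬Q ∨ Q) ∧ R   (complement / identity)
= R   (complement / identity)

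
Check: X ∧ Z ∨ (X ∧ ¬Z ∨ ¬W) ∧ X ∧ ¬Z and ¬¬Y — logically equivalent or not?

E1: X ∧ Z ∨ (X ∧ ¬Z ∨ ¬W) ∧ X ∧ ¬Z
    = X ∧ Z ∨ X ∧ ¬Z   [absorption]
    = X   [distribution]
E2: ¬¬Y
    = Y   [double negation]
These differ: at W=0, X=0, Y=1, Z=1, E1 = 0 but E2 = 1.

No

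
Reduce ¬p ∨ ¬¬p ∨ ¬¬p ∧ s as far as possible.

True

¬p ∨ ¬¬p ∨ ¬¬p ∧ s
= ¬p ∨ ¬¬p   (absorption)
= ¬p ∨ p   (double negation)
= True   (complement)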